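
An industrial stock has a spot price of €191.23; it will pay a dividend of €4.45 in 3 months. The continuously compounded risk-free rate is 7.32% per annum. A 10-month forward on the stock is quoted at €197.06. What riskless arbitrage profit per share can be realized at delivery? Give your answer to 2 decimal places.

PV(dividends) I = 4.45·e^(−0.0732·3/12) = 4.3693
Fair forward F* = (S − I)·e^(rT) = (191.23 − 4.3693)·e^0.061000 = 186.8607 × 1.062899 = 198.6141
Market €197.06 < fair 198.6141: forward underpriced → reverse cash-and-carry (short the stock, invest proceeds at r, pay the dividends, go long the forward).
Profit at T = |F_mkt − F*| = |197.06 − 198.6141| = €1.55 per share

€1.55 per share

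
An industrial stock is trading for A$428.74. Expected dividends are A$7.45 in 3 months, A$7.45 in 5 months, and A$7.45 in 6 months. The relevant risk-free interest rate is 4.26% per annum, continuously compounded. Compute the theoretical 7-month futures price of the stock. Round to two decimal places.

A$416.99

PV(dividends) I = 7.45·e^(−0.0426·3/12) + 7.45·e^(−0.0426·5/12) + 7.45·e^(−0.0426·6/12)
I = 7.3711 + 7.3189 + 7.2930 = 21.9830
F = (S − I)·e^(rT) = (428.74 − 21.9830) · e^(0.0426·7/12)
= 406.7570 · e^0.024850 = 406.7570 × 1.025161 = A$416.99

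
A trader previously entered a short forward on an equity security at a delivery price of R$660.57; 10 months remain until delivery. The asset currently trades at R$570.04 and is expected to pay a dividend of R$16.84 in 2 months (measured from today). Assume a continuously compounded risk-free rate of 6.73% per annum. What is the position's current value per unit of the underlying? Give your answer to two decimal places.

R$71.15

PV(remaining dividends) I = 16.84·e^(−0.0673·2/12) = 16.6522
Current forward F = (S − I)·e^(rT) = (570.04 − 16.6522)·e^(0.0673·10/12) = 553.3878 × 1.057686 = 585.3105
Value (long) = (F − K)·e^(−rT) = (585.3105 − 660.57) × 0.945460 = -71.1548
Short position value = −(long value) = R$71.15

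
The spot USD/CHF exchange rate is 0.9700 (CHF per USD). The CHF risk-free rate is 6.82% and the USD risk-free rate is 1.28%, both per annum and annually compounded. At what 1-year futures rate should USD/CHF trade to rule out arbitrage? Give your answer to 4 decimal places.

1.0231

By covered interest parity, F = S · (1+r_CHF)^T / (1+r_USD)^T
= 0.9700 × 1.068200 / 1.012800 = 0.9700 × 1.054700
F = 1.0231 CHF per USD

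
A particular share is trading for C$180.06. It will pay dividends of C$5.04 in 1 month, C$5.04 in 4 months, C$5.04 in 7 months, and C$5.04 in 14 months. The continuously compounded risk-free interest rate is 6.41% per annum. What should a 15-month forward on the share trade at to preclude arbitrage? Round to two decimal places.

C$173.98

PV(dividends) I = 5.04·e^(−0.0641·1/12) + 5.04·e^(−0.0641·4/12) + 5.04·e^(−0.0641·7/12) + 5.04·e^(−0.0641·14/12)
I = 5.0131 + 4.9335 + 4.8550 + 4.6768 = 19.4784
F = (S − I)·e^(rT) = (180.06 − 19.4784) · e^(0.0641·15/12)
= 160.5816 · e^0.080125 = 160.5816 × 1.083422 = C$173.98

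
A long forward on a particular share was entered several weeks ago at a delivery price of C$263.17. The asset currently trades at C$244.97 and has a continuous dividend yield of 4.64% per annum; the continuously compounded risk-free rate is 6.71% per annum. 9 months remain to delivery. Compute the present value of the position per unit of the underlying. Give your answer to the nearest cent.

Current fair forward for the remaining 9 months: F = S·e^((r − q)·T), (r − q) = 0.0671 − 0.0464 = 0.0207
F = 244.97 · e^(0.0207 × 9/12) = 244.97 × 1.015646 = 248.8028
Value of long forward = (F − K)·e^(−rT) = (248.8028 − 263.17) · e^(−0.0671·9/12)
= -14.3672 × 0.950920 = -13.66

-C$13.66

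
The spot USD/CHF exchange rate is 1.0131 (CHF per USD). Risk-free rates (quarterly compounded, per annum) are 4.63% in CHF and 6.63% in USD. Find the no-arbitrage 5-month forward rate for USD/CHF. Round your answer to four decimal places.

By covered interest parity, F = S · (1+r_CHF/4)^(4T) / (1+r_USD/4)^(4T)
= 1.0131 × 1.019366 / 1.027777 = 1.0131 × 0.991816
F = 1.0048 CHF per USD

1.0048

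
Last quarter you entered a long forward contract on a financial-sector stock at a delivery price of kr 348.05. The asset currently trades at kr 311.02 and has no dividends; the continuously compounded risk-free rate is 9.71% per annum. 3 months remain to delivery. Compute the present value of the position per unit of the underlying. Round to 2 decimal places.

Current fair forward for the remaining 3 months: F = S·e^(r·T), r = 0.0971
F = 311.02 · e^(0.0971 × 3/12) = 311.02 × 1.024572 = 318.6624
Value of long forward = (F − K)·e^(−rT) = (318.6624 − 348.05) · e^(−0.0971·3/12)
= -29.3876 × 0.976017 = -28.68

-kr 28.68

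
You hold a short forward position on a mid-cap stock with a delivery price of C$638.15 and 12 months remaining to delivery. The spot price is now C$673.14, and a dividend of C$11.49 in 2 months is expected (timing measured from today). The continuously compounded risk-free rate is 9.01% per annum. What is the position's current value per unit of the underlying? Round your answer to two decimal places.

-C$78.65

PV(remaining dividends) I = 11.49·e^(−0.0901·2/12) = 11.3187
Current forward F = (S − I)·e^(rT) = (673.14 − 11.3187)·e^(0.0901·12/12) = 661.8213 × 1.094284 = 724.2205
Value (long) = (F − K)·e^(−rT) = (724.2205 − 638.15) × 0.913840 = 78.6547
Short position value = −(long value) = -C$78.65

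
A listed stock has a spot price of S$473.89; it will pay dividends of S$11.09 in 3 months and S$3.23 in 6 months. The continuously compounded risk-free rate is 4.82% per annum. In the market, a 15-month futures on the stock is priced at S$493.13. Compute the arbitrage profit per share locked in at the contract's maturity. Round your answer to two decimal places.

PV(dividends) I = 11.09·e^(−0.0482·3/12) + 3.23·e^(−0.0482·6/12) = 14.1103
Fair futures F* = (S − I)·e^(rT) = (473.89 − 14.1103)·e^0.060250 = 459.7797 × 1.062102 = 488.3329
Market S$493.13 > fair 488.3329: forward overpriced → cash-and-carry (borrow at r, buy the stock and collect the dividends, short the forward).
Profit at T = |F_mkt − F*| = |493.13 − 488.3329| = S$4.80 per share

S$4.80 per share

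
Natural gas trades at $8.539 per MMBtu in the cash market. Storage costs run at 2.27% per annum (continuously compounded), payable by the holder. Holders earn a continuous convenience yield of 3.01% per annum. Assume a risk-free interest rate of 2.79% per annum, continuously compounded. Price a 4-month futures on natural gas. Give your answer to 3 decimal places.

Net carry = r + u − y = 0.0279 + 0.0227 − 0.0301 = 0.0205
F = S·e^((r+u−y)T) = 8.539 · e^(0.0205 × 4/12) = 8.539 · e^0.006833
= 8.539 × 1.006856 = $8.598 per MMBtu

$8.598 per MMBtu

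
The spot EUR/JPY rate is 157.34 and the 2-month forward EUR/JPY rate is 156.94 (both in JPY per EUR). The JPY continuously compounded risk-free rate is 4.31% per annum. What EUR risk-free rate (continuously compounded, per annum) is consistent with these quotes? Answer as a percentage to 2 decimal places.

F = S·e^((r_JPY − r_EUR)T) ⇒ r_EUR = r_JPY − ln(F/S)/T
ln(156.94/157.34) = -0.002546; /(2/12) = -0.015276
r_EUR = 0.0431 + 0.015276 = 0.058376
r_EUR = 5.84%

5.84%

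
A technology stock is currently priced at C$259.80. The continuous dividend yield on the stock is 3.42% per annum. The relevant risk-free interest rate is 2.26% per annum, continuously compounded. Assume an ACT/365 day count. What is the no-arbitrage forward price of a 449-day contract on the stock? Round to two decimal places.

C$256.12

F = S·e^((r − q)T) = 259.80 · e^((0.0226 − 0.0342) × 449/365)
= 259.80 · e^-0.014270 = 259.80 × 0.985831
F = C$256.12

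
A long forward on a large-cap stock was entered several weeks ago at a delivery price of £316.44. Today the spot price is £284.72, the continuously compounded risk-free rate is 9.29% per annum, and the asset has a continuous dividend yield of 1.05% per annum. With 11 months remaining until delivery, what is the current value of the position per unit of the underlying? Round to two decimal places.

Current fair forward for the remaining 11 months: F = S·e^((r − q)·T), (r − q) = 0.0929 − 0.0105 = 0.0824
F = 284.72 · e^(0.0824 × 11/12) = 284.72 × 1.078459 = 307.0588
Value of long forward = (F − K)·e^(−rT) = (307.0588 − 316.44) · e^(−0.0929·11/12)
= -9.3812 × 0.918367 = -8.62

-£8.62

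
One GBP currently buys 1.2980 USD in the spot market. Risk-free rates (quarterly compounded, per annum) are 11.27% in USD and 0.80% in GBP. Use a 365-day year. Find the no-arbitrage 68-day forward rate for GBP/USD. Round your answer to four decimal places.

1.3232

By covered interest parity, F = S · (1+r_USD/4)^(4T) / (1+r_GBP/4)^(4T)
= 1.2980 × 1.020922 / 1.001490 = 1.2980 × 1.019403
F = 1.3232 USD per GBP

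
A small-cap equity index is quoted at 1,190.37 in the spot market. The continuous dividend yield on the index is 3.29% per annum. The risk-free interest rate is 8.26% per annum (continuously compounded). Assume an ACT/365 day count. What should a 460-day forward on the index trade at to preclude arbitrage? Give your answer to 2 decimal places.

F = S·e^((r − q)T) = 1190.37 · e^((0.0826 − 0.0329) × 460/365)
= 1190.37 · e^0.06263562 = 1190.37 × 1.06463884
F = 1,267.31

1,267.31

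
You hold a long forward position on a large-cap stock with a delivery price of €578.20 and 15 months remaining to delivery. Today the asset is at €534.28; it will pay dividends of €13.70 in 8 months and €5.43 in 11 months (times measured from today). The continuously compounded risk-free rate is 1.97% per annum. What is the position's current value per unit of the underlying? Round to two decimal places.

PV(remaining dividends) I = 13.70·e^(−0.0197·8/12) + 5.43·e^(−0.0197·11/12) = 18.8541
Current forward F = (S − I)·e^(rT) = (534.28 − 18.8541)·e^(0.0197·15/12) = 515.4259 × 1.024931 = 528.2760
Value (long) = (F − K)·e^(−rT) = (528.2760 − 578.20) × 0.975676 = -48.7096
Value = -€48.71

-€48.71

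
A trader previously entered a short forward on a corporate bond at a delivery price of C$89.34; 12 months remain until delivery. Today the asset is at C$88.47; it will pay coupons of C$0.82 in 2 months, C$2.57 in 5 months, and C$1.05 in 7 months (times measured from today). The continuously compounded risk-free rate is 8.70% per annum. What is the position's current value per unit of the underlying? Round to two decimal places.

-C$2.29

PV(remaining coupons) I = 0.82·e^(−0.0870·2/12) + 2.57·e^(−0.0870·5/12) + 1.05·e^(−0.0870·7/12) = 4.2847
Current forward F = (S − I)·e^(rT) = (88.47 − 4.2847)·e^(0.0870·12/12) = 84.1853 × 1.090897 = 91.8375
Value (long) = (F − K)·e^(−rT) = (91.8375 − 89.34) × 0.916677 = 2.2894
Short position value = −(long value) = -C$2.29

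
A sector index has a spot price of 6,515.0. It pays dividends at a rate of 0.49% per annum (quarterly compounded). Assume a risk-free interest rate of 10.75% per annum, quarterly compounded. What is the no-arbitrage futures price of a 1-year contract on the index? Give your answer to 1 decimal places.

7,208.7

F = S · (1+r/4)^(4T) / (1+q/4)^(4T)
= 6515.0 × 1.111912 / 1.004909 = 6515.0 × 1.106480
F = 7,208.7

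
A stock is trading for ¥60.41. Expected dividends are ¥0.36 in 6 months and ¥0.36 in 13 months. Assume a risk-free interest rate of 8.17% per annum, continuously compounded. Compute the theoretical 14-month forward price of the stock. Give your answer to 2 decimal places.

¥65.71

PV(dividends) I = 0.36·e^(−0.0817·6/12) + 0.36·e^(−0.0817·13/12)
I = 0.3456 + 0.3295 = 0.6751
F = (S − I)·e^(rT) = (60.41 − 0.6751) · e^(0.0817·14/12)
= 59.7349 · e^0.095317 = 59.7349 × 1.100008 = ¥65.71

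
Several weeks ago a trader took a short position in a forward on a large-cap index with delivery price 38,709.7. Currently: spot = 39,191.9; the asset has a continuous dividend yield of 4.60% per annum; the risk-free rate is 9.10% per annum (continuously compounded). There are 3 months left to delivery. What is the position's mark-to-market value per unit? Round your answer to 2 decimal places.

-904.78

Current fair forward for the remaining 3 months: F = S·e^((r − q)·T), (r − q) = 0.0910 − 0.0460 = 0.0450
F = 39191.9 · e^(0.0450 × 3/12) = 39191.9 × 1.01131352 = 39635.2983
Value of long forward = (F − K)·e^(−rT) = (39635.2983 − 38709.7) · e^(−0.0910·3/12)
= 925.5983 × 0.97750683 = 904.78
Short position value = −(long value) = -904.78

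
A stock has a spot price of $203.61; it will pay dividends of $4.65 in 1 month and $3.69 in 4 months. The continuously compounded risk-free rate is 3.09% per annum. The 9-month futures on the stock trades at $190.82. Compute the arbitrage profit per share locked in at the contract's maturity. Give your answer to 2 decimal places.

$9.08 per share

PV(dividends) I = 4.65·e^(−0.0309·1/12) + 3.69·e^(−0.0309·4/12) = 8.2902
Fair futures F* = (S − I)·e^(rT) = (203.61 − 8.2902)·e^0.023175 = 195.3198 × 1.023446 = 199.8993
Market $190.82 < fair 199.8993: forward underpriced → reverse cash-and-carry (short the stock, invest proceeds at r, pay the dividends, go long the forward).
Profit at T = |F_mkt − F*| = |190.82 − 199.8993| = $9.08 per share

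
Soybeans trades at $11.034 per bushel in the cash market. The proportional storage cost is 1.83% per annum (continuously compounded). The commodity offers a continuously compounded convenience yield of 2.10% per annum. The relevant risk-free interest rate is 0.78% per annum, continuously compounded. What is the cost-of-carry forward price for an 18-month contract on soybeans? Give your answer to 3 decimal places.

Net carry = r + u − y = 0.0078 + 0.0183 − 0.0210 = 0.0051
F = S·e^((r+u−y)T) = 11.034 · e^(0.0051 × 18/12) = 11.034 · e^0.007650
= 11.034 × 1.007679 = $11.119 per bushel

$11.119 per bushel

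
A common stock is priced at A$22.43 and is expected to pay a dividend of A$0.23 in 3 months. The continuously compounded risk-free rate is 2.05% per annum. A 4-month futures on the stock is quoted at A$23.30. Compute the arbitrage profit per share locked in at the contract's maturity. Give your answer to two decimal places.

PV(dividends) I = 0.23·e^(−0.0205·3/12) = 0.2288
Fair futures F* = (S − I)·e^(rT) = (22.43 − 0.2288)·e^0.006833 = 22.2012 × 1.006856 = 22.3534
Market A$23.30 > fair 22.3534: forward overpriced → cash-and-carry (borrow at r, buy the stock and collect the dividends, short the forward).
Profit at T = |F_mkt − F*| = |23.30 − 22.3534| = A$0.95 per share

A$0.95 per share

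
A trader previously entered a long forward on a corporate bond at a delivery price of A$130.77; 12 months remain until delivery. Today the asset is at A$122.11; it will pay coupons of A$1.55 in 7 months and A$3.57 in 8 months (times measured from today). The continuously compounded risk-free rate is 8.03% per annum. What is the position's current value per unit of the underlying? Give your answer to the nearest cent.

PV(remaining coupons) I = 1.55·e^(−0.0803·7/12) + 3.57·e^(−0.0803·8/12) = 4.8630
Current forward F = (S − I)·e^(rT) = (122.11 − 4.8630)·e^(0.0803·12/12) = 117.2470 × 1.083612 = 127.0503
Value (long) = (F − K)·e^(−rT) = (127.0503 − 130.77) × 0.922839 = -3.4327
Value = -A$3.43

-A$3.43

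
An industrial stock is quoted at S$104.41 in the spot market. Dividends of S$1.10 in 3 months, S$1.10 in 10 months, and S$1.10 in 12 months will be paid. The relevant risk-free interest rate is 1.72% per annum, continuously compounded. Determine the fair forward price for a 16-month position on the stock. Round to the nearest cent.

PV(dividends) I = 1.10·e^(−0.0172·3/12) + 1.10·e^(−0.0172·10/12) + 1.10·e^(−0.0172·12/12)
I = 1.0953 + 1.0843 + 1.0812 = 3.2608
F = (S − I)·e^(rT) = (104.41 − 3.2608) · e^(0.0172·16/12)
= 101.1492 · e^0.022933 = 101.1492 × 1.023198 = S$103.50

S$103.50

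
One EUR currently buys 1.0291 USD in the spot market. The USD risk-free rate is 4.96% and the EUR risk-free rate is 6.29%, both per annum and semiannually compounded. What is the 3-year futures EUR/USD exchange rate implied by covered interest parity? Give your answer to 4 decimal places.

0.9899

By covered interest parity, F = S · (1+r_USD/2)^(2T) / (1+r_EUR/2)^(2T)
= 1.0291 × 1.158336 / 1.204174 = 1.0291 × 0.961934
F = 0.9899 USD per EUR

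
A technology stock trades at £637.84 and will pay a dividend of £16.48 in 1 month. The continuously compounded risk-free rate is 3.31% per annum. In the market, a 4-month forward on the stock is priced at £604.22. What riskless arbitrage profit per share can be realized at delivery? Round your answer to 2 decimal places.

PV(dividends) I = 16.48·e^(−0.0331·1/12) = 16.4346
Fair forward F* = (S − I)·e^(rT) = (637.84 − 16.4346)·e^0.011033 = 621.4054 × 1.011094 = 628.2993
Market £604.22 < fair 628.2993: forward underpriced → reverse cash-and-carry (short the stock, invest proceeds at r, pay the dividends, go long the forward).
Profit at T = |F_mkt − F*| = |604.22 − 628.2993| = £24.08 per share

£24.08 per share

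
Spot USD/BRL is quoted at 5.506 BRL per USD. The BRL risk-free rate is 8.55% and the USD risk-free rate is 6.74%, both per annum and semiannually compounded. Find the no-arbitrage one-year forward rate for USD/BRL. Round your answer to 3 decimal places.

By covered interest parity, F = S · (1+r_BRL/2)^(2T) / (1+r_USD/2)^(2T)
= 5.506 × 1.087328 / 1.068536 = 5.506 × 1.017587
F = 5.603 BRL per USD

5.603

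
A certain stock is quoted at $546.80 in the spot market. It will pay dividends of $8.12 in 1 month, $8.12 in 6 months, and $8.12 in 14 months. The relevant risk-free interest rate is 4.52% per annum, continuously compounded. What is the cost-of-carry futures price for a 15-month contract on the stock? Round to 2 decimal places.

$553.47

PV(dividends) I = 8.12·e^(−0.0452·1/12) + 8.12·e^(−0.0452·6/12) + 8.12·e^(−0.0452·14/12)
I = 8.0895 + 7.9385 + 7.7029 = 23.7309
F = (S − I)·e^(rT) = (546.80 − 23.7309) · e^(0.0452·15/12)
= 523.0691 · e^0.056500 = 523.0691 × 1.058127 = $553.47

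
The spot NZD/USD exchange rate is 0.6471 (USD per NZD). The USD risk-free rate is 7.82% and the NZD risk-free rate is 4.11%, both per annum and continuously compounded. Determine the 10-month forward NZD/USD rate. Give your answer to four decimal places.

0.6674

F = S·e^((r_USD − r_NZD)T) = 0.6471 · e^((0.0782 − 0.0411) × 10/12)
= 0.6471 · e^0.030917 = 0.6471 × 1.031400
F = 0.6674 USD per NZD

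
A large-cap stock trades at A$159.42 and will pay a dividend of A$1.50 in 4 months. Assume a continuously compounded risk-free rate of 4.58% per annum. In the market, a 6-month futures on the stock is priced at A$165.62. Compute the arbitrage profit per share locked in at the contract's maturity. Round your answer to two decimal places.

PV(dividends) I = 1.50·e^(−0.0458·4/12) = 1.4773
Fair futures F* = (S − I)·e^(rT) = (159.42 − 1.4773)·e^0.022900 = 157.9427 × 1.023164 = 161.6013
Market A$165.62 > fair 161.6013: forward overpriced → cash-and-carry (borrow at r, buy the stock and collect the dividends, short the forward).
Profit at T = |F_mkt − F*| = |165.62 − 161.6013| = A$4.02 per share

A$4.02 per share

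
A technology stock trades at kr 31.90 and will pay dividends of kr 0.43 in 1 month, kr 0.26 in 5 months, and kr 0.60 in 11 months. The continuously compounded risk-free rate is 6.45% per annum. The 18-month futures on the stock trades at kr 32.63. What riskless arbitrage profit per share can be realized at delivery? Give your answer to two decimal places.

kr 1.14 per share

PV(dividends) I = 0.43·e^(−0.0645·1/12) + 0.26·e^(−0.0645·5/12) + 0.60·e^(−0.0645·11/12) = 1.2464
Fair futures F* = (S − I)·e^(rT) = (31.90 − 1.2464)·e^0.096750 = 30.6536 × 1.101585 = 33.7675
Market kr 32.63 < fair 33.7675: forward underpriced → reverse cash-and-carry (short the stock, invest proceeds at r, pay the dividends, go long the forward).
Profit at T = |F_mkt − F*| = |32.63 − 33.7675| = kr 1.14 per share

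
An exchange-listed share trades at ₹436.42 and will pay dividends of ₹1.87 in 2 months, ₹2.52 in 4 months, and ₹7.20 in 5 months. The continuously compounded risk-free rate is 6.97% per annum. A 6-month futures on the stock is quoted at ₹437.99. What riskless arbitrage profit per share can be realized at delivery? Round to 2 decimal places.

₹2.20 per share

PV(dividends) I = 1.87·e^(−0.0697·2/12) + 2.52·e^(−0.0697·4/12) + 7.20·e^(−0.0697·5/12) = 11.3044
Fair futures F* = (S − I)·e^(rT) = (436.42 − 11.3044)·e^0.034850 = 425.1156 × 1.035464 = 440.1919
Market ₹437.99 < fair 440.1919: forward underpriced → reverse cash-and-carry (short the stock, invest proceeds at r, pay the dividends, go long the forward).
Profit at T = |F_mkt − F*| = |437.99 − 440.1919| = ₹2.20 per share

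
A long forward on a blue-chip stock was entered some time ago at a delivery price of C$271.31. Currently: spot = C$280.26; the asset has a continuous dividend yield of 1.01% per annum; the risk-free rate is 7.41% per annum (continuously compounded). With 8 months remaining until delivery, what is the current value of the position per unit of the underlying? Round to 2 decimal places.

Current fair forward for the remaining 8 months: F = S·e^((r − q)·T), (r − q) = 0.0741 − 0.0101 = 0.0640
F = 280.26 · e^(0.0640 × 8/12) = 280.26 × 1.043590 = 292.4765
Value of long forward = (F − K)·e^(−rT) = (292.4765 − 271.31) · e^(−0.0741·8/12)
= 21.1665 × 0.951800 = 20.15

C$20.15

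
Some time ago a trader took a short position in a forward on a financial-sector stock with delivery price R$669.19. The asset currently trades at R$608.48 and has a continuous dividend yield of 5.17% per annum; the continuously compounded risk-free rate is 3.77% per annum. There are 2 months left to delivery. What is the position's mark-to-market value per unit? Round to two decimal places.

Current fair forward for the remaining 2 months: F = S·e^((r − q)·T), (r − q) = 0.0377 − 0.0517 = -0.0140
F = 608.48 · e^(-0.0140 × 2/12) = 608.48 × 0.997669 = 607.0616
Value of long forward = (F − K)·e^(−rT) = (607.0616 − 669.19) · e^(−0.0377·2/12)
= -62.1284 × 0.993736 = -61.74
Short position value = −(long value) = R$61.74

R$61.74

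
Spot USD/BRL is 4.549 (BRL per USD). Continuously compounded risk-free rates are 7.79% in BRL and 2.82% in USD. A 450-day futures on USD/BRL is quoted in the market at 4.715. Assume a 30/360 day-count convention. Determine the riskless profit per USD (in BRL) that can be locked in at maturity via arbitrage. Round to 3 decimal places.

0.126 per USD (in BRL)

Fair futures: F* = S·e^(carry·T), with carry = (r_BRL − r_USD) = 0.0779 − 0.0282 = 0.0497
F* = 4.549 · e^(0.0497 × 450/360) = 4.549 · e^0.062125 = 4.549 × 1.064095 = 4.8406
Market 4.715 < fair 4.8406: forward underpriced → reverse cash-and-carry (short spot, go long the forward).
At maturity, profit = |F_mkt − F*| = |4.715 − 4.8406| = 0.126 per USD (in BRL)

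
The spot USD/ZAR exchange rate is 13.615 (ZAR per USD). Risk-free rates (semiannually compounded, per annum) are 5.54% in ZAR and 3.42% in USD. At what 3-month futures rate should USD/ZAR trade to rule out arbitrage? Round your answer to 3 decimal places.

By covered interest parity, F = S · (1+r_ZAR/2)^(2T) / (1+r_USD/2)^(2T)
= 13.615 × 1.013755 / 1.008514 = 13.615 × 1.005197
F = 13.686 ZAR per USD

13.686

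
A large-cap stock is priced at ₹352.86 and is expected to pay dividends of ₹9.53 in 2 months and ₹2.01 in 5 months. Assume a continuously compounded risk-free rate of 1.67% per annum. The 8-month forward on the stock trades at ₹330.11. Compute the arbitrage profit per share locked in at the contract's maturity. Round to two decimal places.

₹15.07 per share

PV(dividends) I = 9.53·e^(−0.0167·2/12) + 2.01·e^(−0.0167·5/12) = 11.4996
Fair forward F* = (S − I)·e^(rT) = (352.86 − 11.4996)·e^0.011133 = 341.3604 × 1.011195 = 345.1819
Market ₹330.11 < fair 345.1819: forward underpriced → reverse cash-and-carry (short the stock, invest proceeds at r, pay the dividends, go long the forward).
Profit at T = |F_mkt − F*| = |330.11 − 345.1819| = ₹15.07 per share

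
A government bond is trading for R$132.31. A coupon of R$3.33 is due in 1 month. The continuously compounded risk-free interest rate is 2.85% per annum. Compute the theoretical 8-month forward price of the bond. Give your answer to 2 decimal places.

R$131.46

PV(coupons) I = 3.33·e^(−0.0285·1/12)
I = 3.3221
F = (S − I)·e^(rT) = (132.31 − 3.3221) · e^(0.0285·8/12)
= 128.9879 · e^0.019000 = 128.9879 × 1.019182 = R$131.46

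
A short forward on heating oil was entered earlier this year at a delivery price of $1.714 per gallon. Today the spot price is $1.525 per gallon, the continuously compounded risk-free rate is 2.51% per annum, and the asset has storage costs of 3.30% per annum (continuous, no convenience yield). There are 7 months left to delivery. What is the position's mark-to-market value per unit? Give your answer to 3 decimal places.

$0.134 per gallon

Current fair forward for the remaining 7 months: F = S·e^((r + u)·T), (r + u) = 0.0251 + 0.0330 = 0.0581
F = 1.525 · e^(0.0581 × 7/12) = 1.525 × 1.034473 = 1.5776
Value of long forward = (F − K)·e^(−rT) = (1.5776 − 1.714) · e^(−0.0251·7/12)
= -0.1364 × 0.985465 = -0.134
Short position value = −(long value) = $0.134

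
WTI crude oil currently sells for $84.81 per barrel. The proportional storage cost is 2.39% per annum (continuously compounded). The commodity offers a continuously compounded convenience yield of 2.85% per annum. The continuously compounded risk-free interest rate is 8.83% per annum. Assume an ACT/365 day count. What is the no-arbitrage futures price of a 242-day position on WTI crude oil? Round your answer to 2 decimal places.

$89.65 per barrel

Net carry = r + u − y = 0.0883 + 0.0239 − 0.0285 = 0.0837
F = S·e^((r+u−y)T) = 84.81 · e^(0.0837 × 242/365) = 84.81 · e^0.055494
= 84.81 × 1.057063 = $89.65 per barrel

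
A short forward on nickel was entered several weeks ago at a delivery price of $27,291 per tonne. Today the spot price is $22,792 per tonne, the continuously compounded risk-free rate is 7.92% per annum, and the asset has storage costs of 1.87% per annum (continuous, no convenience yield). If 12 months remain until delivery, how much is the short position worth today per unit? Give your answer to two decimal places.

Current fair forward for the remaining 12 months: F = S·e^((r + u)·T), (r + u) = 0.0792 + 0.0187 = 0.0979
F = 22792 · e^(0.0979 × 12/12) = 22792 × 1.10285249 = 25136.2140
Value of long forward = (F − K)·e^(−rT) = (25136.2140 − 27291) · e^(−0.0792·12/12)
= -2154.7860 × 0.92385513 = -1990.71
Short position value = −(long value) = $1990.71

$1990.71 per tonne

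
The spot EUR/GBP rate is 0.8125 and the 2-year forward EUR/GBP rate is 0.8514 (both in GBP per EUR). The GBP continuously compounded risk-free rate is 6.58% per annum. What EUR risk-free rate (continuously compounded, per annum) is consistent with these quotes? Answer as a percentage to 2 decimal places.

F = S·e^((r_GBP − r_EUR)T) ⇒ r_EUR = r_GBP − ln(F/S)/T
ln(0.8514/0.8125) = 0.046766; /(2) = 0.023383
r_EUR = 0.0658 − 0.023383 = 0.042417
r_EUR = 4.24%

4.24%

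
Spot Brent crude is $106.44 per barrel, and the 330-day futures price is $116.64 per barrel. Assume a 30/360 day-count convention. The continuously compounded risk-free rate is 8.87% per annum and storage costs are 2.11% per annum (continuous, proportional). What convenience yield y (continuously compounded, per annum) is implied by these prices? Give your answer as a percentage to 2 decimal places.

1.00%

F = S·e^((r+u−y)T) ⇒ (r+u−y) = ln(F/S)/T
ln(116.64/106.44) = 0.091511; /T ⇒ 0.099830
y = r + u − ln(F/S)/T = 0.0887 + 0.0211 − 0.099830 = 0.009970
y = 1.00%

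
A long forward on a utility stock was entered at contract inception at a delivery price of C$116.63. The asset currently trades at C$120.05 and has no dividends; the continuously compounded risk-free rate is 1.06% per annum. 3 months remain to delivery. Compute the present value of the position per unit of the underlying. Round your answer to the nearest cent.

C$3.73

Current fair forward for the remaining 3 months: F = S·e^(r·T), r = 0.0106
F = 120.05 · e^(0.0106 × 3/12) = 120.05 × 1.002654 = 120.3686
Value of long forward = (F − K)·e^(−rT) = (120.3686 − 116.63) · e^(−0.0106·3/12)
= 3.7386 × 0.997354 = 3.73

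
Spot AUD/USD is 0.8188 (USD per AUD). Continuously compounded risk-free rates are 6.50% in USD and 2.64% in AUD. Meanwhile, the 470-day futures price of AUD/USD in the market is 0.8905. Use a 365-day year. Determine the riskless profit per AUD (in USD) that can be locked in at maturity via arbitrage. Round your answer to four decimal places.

0.0300 per AUD (in USD)

Fair futures: F* = S·e^(carry·T), with carry = (r_USD − r_AUD) = 0.0650 − 0.0264 = 0.0386
F* = 0.8188 · e^(0.0386 × 470/365) = 0.8188 · e^0.049704 = 0.8188 × 1.050960 = 0.8605
Market 0.8905 > fair 0.8605: forward overpriced → cash-and-carry (buy spot, short the forward).
At maturity, profit = |F_mkt − F*| = |0.8905 − 0.8605| = 0.0300 per AUD (in USD)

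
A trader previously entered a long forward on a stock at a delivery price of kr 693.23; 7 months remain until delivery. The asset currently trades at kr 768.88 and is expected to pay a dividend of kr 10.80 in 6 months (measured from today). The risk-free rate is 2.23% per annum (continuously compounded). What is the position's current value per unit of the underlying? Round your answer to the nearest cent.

PV(remaining dividends) I = 10.80·e^(−0.0223·6/12) = 10.6802
Current forward F = (S − I)·e^(rT) = (768.88 − 10.6802)·e^(0.0223·7/12) = 758.1998 × 1.013093 = 768.1269
Value (long) = (F − K)·e^(−rT) = (768.1269 − 693.23) × 0.987076 = 73.9289
Value = kr 73.93

kr 73.93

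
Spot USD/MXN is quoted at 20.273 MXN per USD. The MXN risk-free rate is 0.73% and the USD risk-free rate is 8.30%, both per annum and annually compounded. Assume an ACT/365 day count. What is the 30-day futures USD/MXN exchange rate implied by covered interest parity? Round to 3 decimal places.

20.153

By covered interest parity, F = S · (1+r_MXN)^T / (1+r_USD)^T
= 20.273 × 1.000598 / 1.006575 = 20.273 × 0.994062
F = 20.153 MXN per USD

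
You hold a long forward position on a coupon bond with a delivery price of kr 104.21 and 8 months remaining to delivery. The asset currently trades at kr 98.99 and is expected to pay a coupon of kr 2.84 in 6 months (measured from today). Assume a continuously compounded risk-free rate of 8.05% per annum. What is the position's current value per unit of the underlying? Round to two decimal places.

-kr 2.50

PV(remaining coupons) I = 2.84·e^(−0.0805·6/12) = 2.7280
Current forward F = (S − I)·e^(rT) = (98.99 − 2.7280)·e^(0.0805·8/12) = 96.2620 × 1.055133 = 101.5692
Value (long) = (F − K)·e^(−rT) = (101.5692 − 104.21) × 0.947748 = -2.5028
Value = -kr 2.50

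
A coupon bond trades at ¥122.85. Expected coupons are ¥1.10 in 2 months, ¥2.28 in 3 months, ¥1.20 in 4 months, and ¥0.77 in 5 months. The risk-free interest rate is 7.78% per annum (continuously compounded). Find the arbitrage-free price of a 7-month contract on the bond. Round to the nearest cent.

PV(coupons) I = 1.10·e^(−0.0778·2/12) + 2.28·e^(−0.0778·3/12) + 1.20·e^(−0.0778·4/12) + 0.77·e^(−0.0778·5/12)
I = 1.0858 + 2.2361 + 1.1693 + 0.7454 = 5.2366
F = (S − I)·e^(rT) = (122.85 − 5.2366) · e^(0.0778·7/12)
= 117.6134 · e^0.045383 = 117.6134 × 1.046429 = ¥123.07

¥123.07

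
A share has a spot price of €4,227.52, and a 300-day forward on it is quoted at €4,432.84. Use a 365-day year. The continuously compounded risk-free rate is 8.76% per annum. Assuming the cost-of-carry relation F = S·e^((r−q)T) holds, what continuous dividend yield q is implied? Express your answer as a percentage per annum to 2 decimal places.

From F = S·e^((r−q)T): (r − q) = ln(F/S)/T
ln(4432.84/4227.52) = ln(1.048567) = 0.047424
(r − q) = 0.047424 / (300/365) = 0.057699
q = r − ln(F/S)/T = 0.0876 − 0.057699 = 0.029901
q = 2.99%

2.99%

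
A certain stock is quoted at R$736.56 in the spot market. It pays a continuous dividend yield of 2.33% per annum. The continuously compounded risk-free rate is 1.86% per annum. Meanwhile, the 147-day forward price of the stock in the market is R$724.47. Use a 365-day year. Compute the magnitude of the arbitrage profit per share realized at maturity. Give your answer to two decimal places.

Fair forward: F* = S·e^(carry·T), with carry = (r − q) = 0.0186 − 0.0233 = -0.0047
F* = 736.56 · e^(-0.0047 × 147/365) = 736.56 · e^-0.001893 = 736.56 × 0.998109 = R$735.1672
Market R$724.47 < fair R$735.1672: forward underpriced → reverse cash-and-carry (short spot, go long the forward).
At maturity, profit = |F_mkt − F*| = |724.47 − 735.1672| = R$10.70 per share

R$10.70 per share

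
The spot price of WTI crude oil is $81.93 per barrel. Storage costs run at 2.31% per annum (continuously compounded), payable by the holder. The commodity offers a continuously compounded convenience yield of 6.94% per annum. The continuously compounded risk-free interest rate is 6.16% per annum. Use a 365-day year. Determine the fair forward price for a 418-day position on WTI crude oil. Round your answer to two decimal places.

Net carry = r + u − y = 0.0616 + 0.0231 − 0.0694 = 0.0153
F = S·e^((r+u−y)T) = 81.93 · e^(0.0153 × 418/365) = 81.93 · e^0.017522
= 81.93 × 1.017676 = $83.38 per barrel

$83.38 per barrel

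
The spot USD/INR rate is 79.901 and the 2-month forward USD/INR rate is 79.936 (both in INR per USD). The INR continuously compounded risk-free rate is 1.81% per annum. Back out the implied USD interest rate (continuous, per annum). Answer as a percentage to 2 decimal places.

F = S·e^((r_INR − r_USD)T) ⇒ r_USD = r_INR − ln(F/S)/T
ln(79.936/79.901) = 0.000438; /(2/12) = 0.002628
r_USD = 0.0181 − 0.002628 = 0.015472
r_USD = 1.55%

1.55%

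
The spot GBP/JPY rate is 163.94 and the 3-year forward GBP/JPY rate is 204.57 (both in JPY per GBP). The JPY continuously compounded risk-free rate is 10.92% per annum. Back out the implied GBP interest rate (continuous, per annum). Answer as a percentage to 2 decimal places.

3.54%

F = S·e^((r_JPY − r_GBP)T) ⇒ r_GBP = r_JPY − ln(F/S)/T
ln(204.57/163.94) = 0.221410; /(3) = 0.073803
r_GBP = 0.1092 − 0.073803 = 0.035397
r_GBP = 3.54%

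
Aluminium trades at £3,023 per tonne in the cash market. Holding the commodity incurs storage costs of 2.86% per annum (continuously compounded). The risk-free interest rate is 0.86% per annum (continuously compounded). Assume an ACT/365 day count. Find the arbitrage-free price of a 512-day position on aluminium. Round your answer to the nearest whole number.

£3,185 per tonne

Net carry = r + u − y = 0.0086 + 0.0286 − 0.0000 = 0.0372
F = S·e^((r+u−y)T) = 3023 · e^(0.0372 × 512/365) = 3023 · e^0.052182
= 3023 × 1.053567 = £3,185 per tonne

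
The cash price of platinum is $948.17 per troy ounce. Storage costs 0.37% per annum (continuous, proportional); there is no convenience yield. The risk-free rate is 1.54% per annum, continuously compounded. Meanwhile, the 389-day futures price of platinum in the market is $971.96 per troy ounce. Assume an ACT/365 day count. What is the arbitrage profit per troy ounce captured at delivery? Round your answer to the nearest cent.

Fair futures: F* = S·e^(carry·T), with carry = (r + u) = 0.0154 + 0.0037 = 0.0191
F* = 948.17 · e^(0.0191 × 389/365) = 948.17 · e^0.020356 = 948.17 × 1.020565 = $967.6691
Market $971.96 > fair $967.6691: forward overpriced → cash-and-carry (buy spot, short the forward).
At maturity, profit = |F_mkt − F*| = |971.96 − 967.6691| = $4.29 per troy ounce

$4.29 per troy ounce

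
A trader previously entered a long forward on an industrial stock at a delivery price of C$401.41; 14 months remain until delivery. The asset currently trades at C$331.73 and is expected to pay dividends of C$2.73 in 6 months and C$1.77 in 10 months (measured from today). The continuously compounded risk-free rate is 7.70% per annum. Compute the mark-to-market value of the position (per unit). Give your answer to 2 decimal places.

PV(remaining dividends) I = 2.73·e^(−0.0770·6/12) + 1.77·e^(−0.0770·10/12) = 4.2869
Current forward F = (S − I)·e^(rT) = (331.73 − 4.2869)·e^(0.0770·14/12) = 327.4431 × 1.093992 = 358.2201
Value (long) = (F − K)·e^(−rT) = (358.2201 − 401.41) × 0.914084 = -39.4792
Value = -C$39.48

-C$39.48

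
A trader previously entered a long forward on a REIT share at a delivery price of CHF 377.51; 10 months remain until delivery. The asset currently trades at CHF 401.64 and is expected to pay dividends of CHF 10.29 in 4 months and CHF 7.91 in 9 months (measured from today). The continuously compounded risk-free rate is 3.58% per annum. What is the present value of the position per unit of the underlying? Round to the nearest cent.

CHF 17.36

PV(remaining dividends) I = 10.29·e^(−0.0358·4/12) + 7.91·e^(−0.0358·9/12) = 17.8684
Current forward F = (S − I)·e^(rT) = (401.64 − 17.8684)·e^(0.0358·10/12) = 383.7716 × 1.030283 = 395.3934
Value (long) = (F − K)·e^(−rT) = (395.3934 − 377.51) × 0.970607 = 17.3578
Value = CHF 17.36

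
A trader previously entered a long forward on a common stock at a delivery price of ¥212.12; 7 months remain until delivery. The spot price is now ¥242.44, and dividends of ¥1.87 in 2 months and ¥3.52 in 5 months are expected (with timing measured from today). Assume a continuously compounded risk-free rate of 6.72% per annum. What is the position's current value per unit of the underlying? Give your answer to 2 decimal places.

¥33.20

PV(remaining dividends) I = 1.87·e^(−0.0672·2/12) + 3.52·e^(−0.0672·5/12) = 5.2720
Current forward F = (S − I)·e^(rT) = (242.44 − 5.2720)·e^(0.0672·7/12) = 237.1680 × 1.039978 = 246.6495
Value (long) = (F − K)·e^(−rT) = (246.6495 − 212.12) × 0.961558 = 33.2021
Value = ¥33.20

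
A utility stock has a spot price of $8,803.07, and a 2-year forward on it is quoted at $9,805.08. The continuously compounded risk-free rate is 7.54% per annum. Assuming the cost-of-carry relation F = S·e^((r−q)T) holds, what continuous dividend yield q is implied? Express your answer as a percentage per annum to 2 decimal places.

2.15%

From F = S·e^((r−q)T): (r − q) = ln(F/S)/T
ln(9805.08/8803.07) = ln(1.113825) = 0.107800
(r − q) = 0.107800 / (2) = 0.053900
q = r − ln(F/S)/T = 0.0754 − 0.053900 = 0.021500
q = 2.15%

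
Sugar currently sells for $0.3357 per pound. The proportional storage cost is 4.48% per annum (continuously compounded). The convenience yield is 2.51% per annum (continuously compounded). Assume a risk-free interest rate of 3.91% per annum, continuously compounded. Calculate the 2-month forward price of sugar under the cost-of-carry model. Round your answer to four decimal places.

$0.3390 per pound

Net carry = r + u − y = 0.0391 + 0.0448 − 0.0251 = 0.0588
F = S·e^((r+u−y)T) = 0.3357 · e^(0.0588 × 2/12) = 0.3357 · e^0.009800
= 0.3357 × 1.009848 = $0.3390 per pound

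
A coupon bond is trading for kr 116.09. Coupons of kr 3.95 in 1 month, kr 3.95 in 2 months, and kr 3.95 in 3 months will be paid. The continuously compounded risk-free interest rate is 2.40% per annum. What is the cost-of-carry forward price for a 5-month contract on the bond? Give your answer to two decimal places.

PV(coupons) I = 3.95·e^(−0.0240·1/12) + 3.95·e^(−0.0240·2/12) + 3.95·e^(−0.0240·3/12)
I = 3.9421 + 3.9342 + 3.9264 = 11.8027
F = (S − I)·e^(rT) = (116.09 − 11.8027) · e^(0.0240·5/12)
= 104.2873 · e^0.010000 = 104.2873 × 1.010050 = kr 105.34

kr 105.34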